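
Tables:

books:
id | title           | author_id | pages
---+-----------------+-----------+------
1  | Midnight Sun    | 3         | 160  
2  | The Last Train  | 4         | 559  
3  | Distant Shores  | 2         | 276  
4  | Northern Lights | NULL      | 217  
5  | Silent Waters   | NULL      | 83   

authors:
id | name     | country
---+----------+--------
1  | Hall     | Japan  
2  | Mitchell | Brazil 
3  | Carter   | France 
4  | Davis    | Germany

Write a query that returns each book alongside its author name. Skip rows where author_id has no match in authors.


INNER JOIN keeps only books rows whose author_id matches an id in authors. Walk through each book:
  - book 1 (Midnight Sun): author_id=3 -> matches Carter
  - book 2 (The Last Train): author_id=4 -> matches Davis
  - book 3 (Distant Shores): author_id=2 -> matches Mitchell
  - book 4 (Northern Lights): author_id=NULL, no match -> dropped
  - book 5 (Silent Waters): author_id=NULL, no match -> dropped
So 2 of 5 rows are dropped.

SQL:
SELECT a.title, b.name AS author
FROM books a
INNER JOIN authors b ON a.author_id = b.id

Result:
title          | author  
---------------+---------
Midnight Sun   | Carter  
The Last Train | Davis   
Distant Shores | Mitchell


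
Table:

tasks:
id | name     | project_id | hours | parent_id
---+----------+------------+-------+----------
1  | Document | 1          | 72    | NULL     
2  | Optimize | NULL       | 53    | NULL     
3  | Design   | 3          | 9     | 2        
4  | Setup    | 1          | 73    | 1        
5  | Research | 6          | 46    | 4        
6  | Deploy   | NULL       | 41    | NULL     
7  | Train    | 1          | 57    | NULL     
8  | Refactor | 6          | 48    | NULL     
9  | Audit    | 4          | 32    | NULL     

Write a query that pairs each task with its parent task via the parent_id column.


This is a self-join: tasks is joined to a second copy of itself, matching each row's parent_id to another row's id. Use LEFT JOIN so rows with parent_id=NULL are kept.
  - task 1 (Document): parent_id=NULL -> NULL
  - task 2 (Optimize): parent_id=NULL -> NULL
  - task 3 (Design): parent_id=2 -> Optimize
  - task 4 (Setup): parent_id=1 -> Document
  - task 5 (Research): parent_id=4 -> Setup
  - task 6 (Deploy): parent_id=NULL -> NULL
  - task 7 (Train): parent_id=NULL -> NULL
  - task 8 (Refactor): parent_id=NULL -> NULL
  - task 9 (Audit): parent_id=NULL -> NULL

SQL:
SELECT a.name AS item, b.name AS parent
FROM tasks a
LEFT JOIN tasks b ON a.parent_id = b.id

Result:
item     | parent  
---------+---------
Document | NULL    
Optimize | NULL    
Design   | Optimize
Setup    | Document
Research | Setup   
Deploy   | NULL    
Train    | NULL    
Refactor | NULL    
Audit    | NULL    


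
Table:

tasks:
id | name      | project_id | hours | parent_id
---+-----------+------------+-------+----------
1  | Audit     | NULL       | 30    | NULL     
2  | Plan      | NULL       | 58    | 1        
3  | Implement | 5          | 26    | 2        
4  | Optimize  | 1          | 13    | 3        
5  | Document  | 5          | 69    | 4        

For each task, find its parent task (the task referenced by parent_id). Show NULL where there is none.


This is a self-join: tasks is joined to a second copy of itself, matching each row's parent_id to another row's id. Use LEFT JOIN so rows with parent_id=NULL are kept.
  - task 1 (Audit): parent_id=NULL -> NULL
  - task 2 (Plan): parent_id=1 -> Audit
  - task 3 (Implement): parent_id=2 -> Plan
  - task 4 (Optimize): parent_id=3 -> Implement
  - task 5 (Document): parent_id=4 -> Optimize

SQL:
SELECT a.name AS item, b.name AS parent
FROM tasks a
LEFT JOIN tasks b ON a.parent_id = b.id

Result:
item      | parent   
----------+----------
Audit     | NULL     
Plan      | Audit    
Implement | Plan     
Optimize  | Implement
Document  | Optimize 


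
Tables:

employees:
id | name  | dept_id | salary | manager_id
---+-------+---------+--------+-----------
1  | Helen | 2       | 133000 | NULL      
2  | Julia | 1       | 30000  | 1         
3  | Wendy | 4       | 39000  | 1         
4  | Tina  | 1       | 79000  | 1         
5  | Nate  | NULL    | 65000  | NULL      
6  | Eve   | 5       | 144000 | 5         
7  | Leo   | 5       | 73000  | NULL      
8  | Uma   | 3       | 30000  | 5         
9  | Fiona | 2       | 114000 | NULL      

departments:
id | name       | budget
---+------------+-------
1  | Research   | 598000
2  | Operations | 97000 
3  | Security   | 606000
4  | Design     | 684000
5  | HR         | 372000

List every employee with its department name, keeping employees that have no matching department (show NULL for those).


LEFT JOIN keeps every row from employees (the left table); where dept_id has no match in departments, the department columns become NULL. Walk through each employee:
  - employee 1 (Helen): dept_id=2 -> matches Operations
  - employee 2 (Julia): dept_id=1 -> matches Research
  - employee 3 (Wendy): dept_id=4 -> matches Design
  - employee 4 (Tina): dept_id=1 -> matches Research
  - employee 5 (Nate): dept_id=NULL, no match -> kept with NULL
  - employee 6 (Eve): dept_id=5 -> matches HR
  - employee 7 (Leo): dept_id=5 -> matches HR
  - employee 8 (Uma): dept_id=3 -> matches Security
  - employee 9 (Fiona): dept_id=2 -> matches Operations
All 9 rows appear; 1 has NULL department.

SQL:
SELECT a.name, b.name AS department
FROM employees a
LEFT JOIN departments b ON a.dept_id = b.id

Result:
name  | department
------+-----------
Helen | Operations
Julia | Research  
Wendy | Design    
Tina  | Research  
Nate  | NULL      
Eve   | HR        
Leo   | HR        
Uma   | Security  
Fiona | Operations


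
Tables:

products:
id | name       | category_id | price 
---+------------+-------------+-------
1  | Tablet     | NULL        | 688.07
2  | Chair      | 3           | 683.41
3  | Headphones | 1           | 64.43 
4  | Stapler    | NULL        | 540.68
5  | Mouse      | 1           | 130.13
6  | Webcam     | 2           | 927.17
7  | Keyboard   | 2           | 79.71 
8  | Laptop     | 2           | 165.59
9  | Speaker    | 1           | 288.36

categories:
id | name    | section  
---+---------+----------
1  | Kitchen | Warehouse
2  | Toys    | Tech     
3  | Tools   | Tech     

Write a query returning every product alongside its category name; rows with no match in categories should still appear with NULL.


LEFT JOIN keeps every row from products (the left table); where category_id has no match in categories, the category columns become NULL. Walk through each product:
  - product 1 (Tablet): category_id=NULL, no match -> kept with NULL
  - product 2 (Chair): category_id=3 -> matches Tools
  - product 3 (Headphones): category_id=1 -> matches Kitchen
  - product 4 (Stapler): category_id=NULL, no match -> kept with NULL
  - product 5 (Mouse): category_id=1 -> matches Kitchen
  - product 6 (Webcam): category_id=2 -> matches Toys
  - product 7 (Keyboard): category_id=2 -> matches Toys
  - product 8 (Laptop): category_id=2 -> matches Toys
  - product 9 (Speaker): category_id=1 -> matches Kitchen
All 9 rows appear; 2 have NULL category.

SQL:
SELECT a.name, b.name AS category
FROM products a
LEFT JOIN categories b ON a.category_id = b.id

Result:
name       | category
-----------+---------
Tablet     | NULL    
Chair      | Tools   
Headphones | Kitchen 
Stapler    | NULL    
Mouse      | Kitchen 
Webcam     | Toys    
Keyboard   | Toys    
Laptop     | Toys    
Speaker    | Kitchen 


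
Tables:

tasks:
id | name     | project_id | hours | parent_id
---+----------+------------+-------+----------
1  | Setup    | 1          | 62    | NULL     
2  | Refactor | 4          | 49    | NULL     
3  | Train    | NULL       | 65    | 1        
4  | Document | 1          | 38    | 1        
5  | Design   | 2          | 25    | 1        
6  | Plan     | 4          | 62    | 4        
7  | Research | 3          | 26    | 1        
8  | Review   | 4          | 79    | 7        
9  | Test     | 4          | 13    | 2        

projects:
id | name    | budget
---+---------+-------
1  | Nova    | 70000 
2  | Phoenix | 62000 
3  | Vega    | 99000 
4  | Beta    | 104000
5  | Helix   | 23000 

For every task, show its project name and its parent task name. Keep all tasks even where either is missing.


Two LEFT JOINs from the same base table tasks: one to projects via project_id, one to tasks itself via parent_id. Both are LEFT so every task is preserved.
Match against projects:
  - task 1 (Setup): project_id=1 -> matches Nova
  - task 2 (Refactor): project_id=4 -> matches Beta
  - task 3 (Train): project_id=NULL, no match -> kept with NULL
  - task 4 (Document): project_id=1 -> matches Nova
  - task 5 (Design): project_id=2 -> matches Phoenix
  - task 6 (Plan): project_id=4 -> matches Beta
  - task 7 (Research): project_id=3 -> matches Vega
  - task 8 (Review): project_id=4 -> matches Beta
  - task 9 (Test): project_id=4 -> matches Beta
Match against tasks (self):
  - task 1 (Setup): parent_id=NULL -> NULL
  - task 2 (Refactor): parent_id=NULL -> NULL
  - task 3 (Train): parent_id=1 -> Setup
  - task 4 (Document): parent_id=1 -> Setup
  - task 5 (Design): parent_id=1 -> Setup
  - task 6 (Plan): parent_id=4 -> Document
  - task 7 (Research): parent_id=1 -> Setup
  - task 8 (Review): parent_id=7 -> Research
  - task 9 (Test): parent_id=2 -> Refactor

SQL:
SELECT a.name, b.name AS project, c.name AS parent
FROM tasks a
LEFT JOIN projects b ON a.project_id = b.id
LEFT JOIN tasks c ON a.parent_id = c.id

Result:
name     | project | parent  
---------+---------+---------
Setup    | Nova    | NULL    
Refactor | Beta    | NULL    
Train    | NULL    | Setup   
Document | Nova    | Setup   
Design   | Phoenix | Setup   
Plan     | Beta    | Document
Research | Vega    | Setup   
Review   | Beta    | Research
Test     | Beta    | Refactor


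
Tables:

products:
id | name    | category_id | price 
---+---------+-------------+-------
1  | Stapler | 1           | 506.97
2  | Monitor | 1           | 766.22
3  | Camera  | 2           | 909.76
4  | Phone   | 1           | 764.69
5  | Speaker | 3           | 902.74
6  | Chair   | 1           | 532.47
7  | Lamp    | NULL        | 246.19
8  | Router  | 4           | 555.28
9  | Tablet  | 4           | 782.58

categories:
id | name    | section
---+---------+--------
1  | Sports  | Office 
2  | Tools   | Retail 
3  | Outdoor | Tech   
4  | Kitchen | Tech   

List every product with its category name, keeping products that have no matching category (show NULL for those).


LEFT JOIN keeps every row from products (the left table); where category_id has no match in categories, the category columns become NULL. Walk through each product:
  - product 1 (Stapler): category_id=1 -> matches Sports
  - product 2 (Monitor): category_id=1 -> matches Sports
  - product 3 (Camera): category_id=2 -> matches Tools
  - product 4 (Phone): category_id=1 -> matches Sports
  - product 5 (Speaker): category_id=3 -> matches Outdoor
  - product 6 (Chair): category_id=1 -> matches Sports
  - product 7 (Lamp): category_id=NULL, no match -> kept with NULL
  - product 8 (Router): category_id=4 -> matches Kitchen
  - product 9 (Tablet): category_id=4 -> matches Kitchen
All 9 rows appear; 1 has NULL category.

SQL:
SELECT a.name, b.name AS category
FROM products a
LEFT JOIN categories b ON a.category_id = b.id

Result:
name    | category
--------+---------
Stapler | Sports  
Monitor | Sports  
Camera  | Tools   
Phone   | Sports  
Speaker | Outdoor 
Chair   | Sports  
Lamp    | NULL    
Router  | Kitchen 
Tablet  | Kitchen 


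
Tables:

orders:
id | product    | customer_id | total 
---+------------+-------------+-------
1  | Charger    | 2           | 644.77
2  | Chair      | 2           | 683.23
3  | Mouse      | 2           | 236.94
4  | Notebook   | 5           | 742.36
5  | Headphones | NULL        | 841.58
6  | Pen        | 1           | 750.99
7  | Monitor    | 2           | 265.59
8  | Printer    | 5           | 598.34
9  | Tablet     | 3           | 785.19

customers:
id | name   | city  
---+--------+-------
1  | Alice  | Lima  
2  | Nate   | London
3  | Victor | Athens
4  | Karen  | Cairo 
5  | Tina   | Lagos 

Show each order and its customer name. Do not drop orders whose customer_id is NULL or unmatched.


LEFT JOIN keeps every row from orders (the left table); where customer_id has no match in customers, the customer columns become NULL. Walk through each order:
  - order 1 (Charger): customer_id=2 -> matches Nate
  - order 2 (Chair): customer_id=2 -> matches Nate
  - order 3 (Mouse): customer_id=2 -> matches Nate
  - order 4 (Notebook): customer_id=5 -> matches Tina
  - order 5 (Headphones): customer_id=NULL, no match -> kept with NULL
  - order 6 (Pen): customer_id=1 -> matches Alice
  - order 7 (Monitor): customer_id=2 -> matches Nate
  - order 8 (Printer): customer_id=5 -> matches Tina
  - order 9 (Tablet): customer_id=3 -> matches Victor
All 9 rows appear; 1 has NULL customer.

SQL:
SELECT a.product, b.name AS customer
FROM orders a
LEFT JOIN customers b ON a.customer_id = b.id

Result:
product    | customer
-----------+---------
Charger    | Nate    
Chair      | Nate    
Mouse      | Nate    
Notebook   | Tina    
Headphones | NULL    
Pen        | Alice   
Monitor    | Nate    
Printer    | Tina    
Tablet     | Victor  


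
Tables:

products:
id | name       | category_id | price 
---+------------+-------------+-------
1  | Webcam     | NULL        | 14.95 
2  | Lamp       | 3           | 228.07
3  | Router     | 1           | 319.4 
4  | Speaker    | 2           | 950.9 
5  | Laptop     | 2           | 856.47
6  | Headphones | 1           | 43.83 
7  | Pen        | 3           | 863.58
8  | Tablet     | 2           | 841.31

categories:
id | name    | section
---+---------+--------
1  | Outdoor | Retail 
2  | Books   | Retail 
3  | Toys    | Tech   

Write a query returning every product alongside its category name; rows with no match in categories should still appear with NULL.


LEFT JOIN keeps every row from products (the left table); where category_id has no match in categories, the category columns become NULL. Walk through each product:
  - product 1 (Webcam): category_id=NULL, no match -> kept with NULL
  - product 2 (Lamp): category_id=3 -> matches Toys
  - product 3 (Router): category_id=1 -> matches Outdoor
  - product 4 (Speaker): category_id=2 -> matches Books
  - product 5 (Laptop): category_id=2 -> matches Books
  - product 6 (Headphones): category_id=1 -> matches Outdoor
  - product 7 (Pen): category_id=3 -> matches Toys
  - product 8 (Tablet): category_id=2 -> matches Books
All 8 rows appear; 1 has NULL category.

SQL:
SELECT a.name, b.name AS category
FROM products a
LEFT JOIN categories b ON a.category_id = b.id

Result:
name       | category
-----------+---------
Webcam     | NULL    
Lamp       | Toys    
Router     | Outdoor 
Speaker    | Books   
Laptop     | Books   
Headphones | Outdoor 
Pen        | Toys    
Tablet     | Books   


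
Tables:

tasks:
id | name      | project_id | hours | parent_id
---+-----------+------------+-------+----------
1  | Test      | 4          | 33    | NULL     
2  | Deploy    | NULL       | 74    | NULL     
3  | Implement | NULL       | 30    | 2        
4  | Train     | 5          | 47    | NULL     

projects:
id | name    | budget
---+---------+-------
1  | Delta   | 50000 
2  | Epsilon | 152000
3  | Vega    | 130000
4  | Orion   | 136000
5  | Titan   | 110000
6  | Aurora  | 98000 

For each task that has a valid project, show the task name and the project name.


INNER JOIN keeps only tasks rows whose project_id matches an id in projects. Walk through each task:
  - task 1 (Test): project_id=4 -> matches Orion
  - task 2 (Deploy): project_id=NULL, no match -> dropped
  - task 3 (Implement): project_id=NULL, no match -> dropped
  - task 4 (Train): project_id=5 -> matches Titan
So 2 of 4 rows are dropped.

SQL:
SELECT a.name, b.name AS project
FROM tasks a
INNER JOIN projects b ON a.project_id = b.id

Result:
name  | project
------+--------
Test  | Orion  
Train | Titan  


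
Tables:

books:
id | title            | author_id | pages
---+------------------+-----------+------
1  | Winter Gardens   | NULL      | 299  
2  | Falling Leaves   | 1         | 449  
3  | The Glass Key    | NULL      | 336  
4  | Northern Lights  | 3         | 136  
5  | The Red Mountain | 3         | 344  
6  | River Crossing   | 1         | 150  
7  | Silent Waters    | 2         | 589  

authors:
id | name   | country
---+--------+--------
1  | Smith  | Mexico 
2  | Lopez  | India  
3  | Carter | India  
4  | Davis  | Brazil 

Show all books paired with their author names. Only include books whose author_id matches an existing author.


INNER JOIN keeps only books rows whose author_id matches an id in authors. Walk through each book:
  - book 1 (Winter Gardens): author_id=NULL, no match -> dropped
  - book 2 (Falling Leaves): author_id=1 -> matches Smith
  - book 3 (The Glass Key): author_id=NULL, no match -> dropped
  - book 4 (Northern Lights): author_id=3 -> matches Carter
  - book 5 (The Red Mountain): author_id=3 -> matches Carter
  - book 6 (River Crossing): author_id=1 -> matches Smith
  - book 7 (Silent Waters): author_id=2 -> matches Lopez
So 2 of 7 rows are dropped.

SQL:
SELECT a.title, b.name AS author
FROM books a
INNER JOIN authors b ON a.author_id = b.id

Result:
title            | author
-----------------+-------
Falling Leaves   | Smith 
Northern Lights  | Carter
The Red Mountain | Carter
River Crossing   | Smith 
Silent Waters    | Lopez 


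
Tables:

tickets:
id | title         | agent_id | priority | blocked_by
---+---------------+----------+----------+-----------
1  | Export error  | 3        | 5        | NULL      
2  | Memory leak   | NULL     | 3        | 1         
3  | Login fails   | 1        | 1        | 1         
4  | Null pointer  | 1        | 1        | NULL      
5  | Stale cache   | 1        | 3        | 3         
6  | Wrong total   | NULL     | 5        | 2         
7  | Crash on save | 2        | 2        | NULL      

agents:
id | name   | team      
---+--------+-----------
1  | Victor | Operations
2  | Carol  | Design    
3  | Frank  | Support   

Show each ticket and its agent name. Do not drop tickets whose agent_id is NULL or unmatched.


LEFT JOIN keeps every row from tickets (the left table); where agent_id has no match in agents, the agent columns become NULL. Walk through each ticket:
  - ticket 1 (Export error): agent_id=3 -> matches Frank
  - ticket 2 (Memory leak): agent_id=NULL, no match -> kept with NULL
  - ticket 3 (Login fails): agent_id=1 -> matches Victor
  - ticket 4 (Null pointer): agent_id=1 -> matches Victor
  - ticket 5 (Stale cache): agent_id=1 -> matches Victor
  - ticket 6 (Wrong total): agent_id=NULL, no match -> kept with NULL
  - ticket 7 (Crash on save): agent_id=2 -> matches Carol
All 7 rows appear; 2 have NULL agent.

SQL:
SELECT a.title, b.name AS agent
FROM tickets a
LEFT JOIN agents b ON a.agent_id = b.id

Result:
title         | agent 
--------------+-------
Export error  | Frank 
Memory leak   | NULL  
Login fails   | Victor
Null pointer  | Victor
Stale cache   | Victor
Wrong total   | NULL  
Crash on save | Carol 


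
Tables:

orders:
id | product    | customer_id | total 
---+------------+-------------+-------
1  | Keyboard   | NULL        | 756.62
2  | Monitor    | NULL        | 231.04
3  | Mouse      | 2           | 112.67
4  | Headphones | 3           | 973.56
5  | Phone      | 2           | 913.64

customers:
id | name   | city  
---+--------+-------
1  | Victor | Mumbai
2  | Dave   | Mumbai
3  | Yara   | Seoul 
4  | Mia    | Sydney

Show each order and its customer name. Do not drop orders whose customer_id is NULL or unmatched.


LEFT JOIN keeps every row from orders (the left table); where customer_id has no match in customers, the customer columns become NULL. Walk through each order:
  - order 1 (Keyboard): customer_id=NULL, no match -> kept with NULL
  - order 2 (Monitor): customer_id=NULL, no match -> kept with NULL
  - order 3 (Mouse): customer_id=2 -> matches Dave
  - order 4 (Headphones): customer_id=3 -> matches Yara
  - order 5 (Phone): customer_id=2 -> matches Dave
All 5 rows appear; 2 have NULL customer.

SQL:
SELECT a.product, b.name AS customer
FROM orders a
LEFT JOIN customers b ON a.customer_id = b.id

Result:
product    | customer
-----------+---------
Keyboard   | NULL    
Monitor    | NULL    
Mouse      | Dave    
Headphones | Yara    
Phone      | Dave    


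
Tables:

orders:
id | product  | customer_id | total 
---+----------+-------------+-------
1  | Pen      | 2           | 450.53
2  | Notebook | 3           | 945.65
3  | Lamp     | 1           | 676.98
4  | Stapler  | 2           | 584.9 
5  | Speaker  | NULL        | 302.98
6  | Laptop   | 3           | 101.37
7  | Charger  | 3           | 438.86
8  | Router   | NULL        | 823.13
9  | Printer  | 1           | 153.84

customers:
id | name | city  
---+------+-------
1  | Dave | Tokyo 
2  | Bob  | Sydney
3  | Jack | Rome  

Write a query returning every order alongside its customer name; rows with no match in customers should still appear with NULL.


LEFT JOIN keeps every row from orders (the left table); where customer_id has no match in customers, the customer columns become NULL. Walk through each order:
  - order 1 (Pen): customer_id=2 -> matches Bob
  - order 2 (Notebook): customer_id=3 -> matches Jack
  - order 3 (Lamp): customer_id=1 -> matches Dave
  - order 4 (Stapler): customer_id=2 -> matches Bob
  - order 5 (Speaker): customer_id=NULL, no match -> kept with NULL
  - order 6 (Laptop): customer_id=3 -> matches Jack
  - order 7 (Charger): customer_id=3 -> matches Jack
  - order 8 (Router): customer_id=NULL, no match -> kept with NULL
  - order 9 (Printer): customer_id=1 -> matches Dave
All 9 rows appear; 2 have NULL customer.

SQL:
SELECT a.product, b.name AS customer
FROM orders a
LEFT JOIN customers b ON a.customer_id = b.id

Result:
product  | customer
---------+---------
Pen      | Bob     
Notebook | Jack    
Lamp     | Dave    
Stapler  | Bob     
Speaker  | NULL    
Laptop   | Jack    
Charger  | Jack    
Router   | NULL    
Printer  | Dave    


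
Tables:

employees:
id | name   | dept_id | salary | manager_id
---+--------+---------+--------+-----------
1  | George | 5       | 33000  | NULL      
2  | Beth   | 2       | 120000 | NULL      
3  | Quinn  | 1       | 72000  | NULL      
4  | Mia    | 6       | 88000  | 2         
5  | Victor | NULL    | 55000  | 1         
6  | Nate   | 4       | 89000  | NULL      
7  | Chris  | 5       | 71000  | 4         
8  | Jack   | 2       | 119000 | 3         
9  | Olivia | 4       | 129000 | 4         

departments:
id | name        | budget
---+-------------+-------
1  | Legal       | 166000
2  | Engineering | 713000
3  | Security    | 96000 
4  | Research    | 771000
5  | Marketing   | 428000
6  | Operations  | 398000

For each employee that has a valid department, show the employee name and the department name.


INNER JOIN keeps only employees rows whose dept_id matches an id in departments. Walk through each employee:
  - employee 1 (George): dept_id=5 -> matches Marketing
  - employee 2 (Beth): dept_id=2 -> matches Engineering
  - employee 3 (Quinn): dept_id=1 -> matches Legal
  - employee 4 (Mia): dept_id=6 -> matches Operations
  - employee 5 (Victor): dept_id=NULL, no match -> dropped
  - employee 6 (Nate): dept_id=4 -> matches Research
  - employee 7 (Chris): dept_id=5 -> matches Marketing
  - employee 8 (Jack): dept_id=2 -> matches Engineering
  - employee 9 (Olivia): dept_id=4 -> matches Research
So 1 of 9 rows is dropped.

SQL:
SELECT a.name, b.name AS department
FROM employees a
INNER JOIN departments b ON a.dept_id = b.id

Result:
name   | department 
-------+------------
George | Marketing  
Beth   | Engineering
Quinn  | Legal      
Mia    | Operations 
Nate   | Research   
Chris  | Marketing  
Jack   | Engineering
Olivia | Research   


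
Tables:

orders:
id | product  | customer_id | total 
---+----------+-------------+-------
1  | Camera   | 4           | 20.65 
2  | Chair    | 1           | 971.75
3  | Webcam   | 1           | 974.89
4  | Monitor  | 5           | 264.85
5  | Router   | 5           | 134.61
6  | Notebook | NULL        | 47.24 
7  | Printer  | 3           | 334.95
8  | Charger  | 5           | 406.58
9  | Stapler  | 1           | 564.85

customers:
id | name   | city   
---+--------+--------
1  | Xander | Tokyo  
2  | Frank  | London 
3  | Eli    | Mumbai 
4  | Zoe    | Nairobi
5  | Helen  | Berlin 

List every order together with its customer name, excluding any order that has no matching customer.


INNER JOIN keeps only orders rows whose customer_id matches an id in customers. Walk through each order:
  - order 1 (Camera): customer_id=4 -> matches Zoe
  - order 2 (Chair): customer_id=1 -> matches Xander
  - order 3 (Webcam): customer_id=1 -> matches Xander
  - order 4 (Monitor): customer_id=5 -> matches Helen
  - order 5 (Router): customer_id=5 -> matches Helen
  - order 6 (Notebook): customer_id=NULL, no match -> dropped
  - order 7 (Printer): customer_id=3 -> matches Eli
  - order 8 (Charger): customer_id=5 -> matches Helen
  - order 9 (Stapler): customer_id=1 -> matches Xander
So 1 of 9 rows is dropped.

SQL:
SELECT a.product, b.name AS customer
FROM orders a
INNER JOIN customers b ON a.customer_id = b.id

Result:
product | customer
--------+---------
Camera  | Zoe     
Chair   | Xander  
Webcam  | Xander  
Monitor | Helen   
Router  | Helen   
Printer | Eli     
Charger | Helen   
Stapler | Xander  


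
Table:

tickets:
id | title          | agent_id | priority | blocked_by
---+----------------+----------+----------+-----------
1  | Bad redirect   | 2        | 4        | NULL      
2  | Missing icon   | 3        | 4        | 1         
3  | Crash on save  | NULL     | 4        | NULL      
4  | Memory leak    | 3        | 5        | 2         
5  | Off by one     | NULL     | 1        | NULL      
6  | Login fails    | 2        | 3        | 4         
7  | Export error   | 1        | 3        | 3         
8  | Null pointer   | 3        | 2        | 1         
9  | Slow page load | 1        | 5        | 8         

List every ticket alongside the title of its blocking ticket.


This is a self-join: tickets is joined to a second copy of itself, matching each row's blocked_by to another row's id. Use LEFT JOIN so rows with blocked_by=NULL are kept.
  - ticket 1 (Bad redirect): blocked_by=NULL -> NULL
  - ticket 2 (Missing icon): blocked_by=1 -> Bad redirect
  - ticket 3 (Crash on save): blocked_by=NULL -> NULL
  - ticket 4 (Memory leak): blocked_by=2 -> Missing icon
  - ticket 5 (Off by one): blocked_by=NULL -> NULL
  - ticket 6 (Login fails): blocked_by=4 -> Memory leak
  - ticket 7 (Export error): blocked_by=3 -> Crash on save
  - ticket 8 (Null pointer): blocked_by=1 -> Bad redirect
  - ticket 9 (Slow page load): blocked_by=8 -> Null pointer

SQL:
SELECT a.title AS item, b.title AS blocked_by
FROM tickets a
LEFT JOIN tickets b ON a.blocked_by = b.id

Result:
item           | blocked_by   
---------------+--------------
Bad redirect   | NULL         
Missing icon   | Bad redirect 
Crash on save  | NULL         
Memory leak    | Missing icon 
Off by one     | NULL         
Login fails    | Memory leak  
Export error   | Crash on save
Null pointer   | Bad redirect 
Slow page load | Null pointer 


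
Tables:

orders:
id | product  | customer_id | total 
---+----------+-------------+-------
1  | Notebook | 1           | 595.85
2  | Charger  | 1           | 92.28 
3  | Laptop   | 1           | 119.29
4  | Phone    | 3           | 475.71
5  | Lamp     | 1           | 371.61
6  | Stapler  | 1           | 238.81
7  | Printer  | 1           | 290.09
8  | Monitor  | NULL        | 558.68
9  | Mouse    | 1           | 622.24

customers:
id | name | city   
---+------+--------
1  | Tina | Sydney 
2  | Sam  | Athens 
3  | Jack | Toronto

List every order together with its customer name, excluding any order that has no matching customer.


INNER JOIN keeps only orders rows whose customer_id matches an id in customers. Walk through each order:
  - order 1 (Notebook): customer_id=1 -> matches Tina
  - order 2 (Charger): customer_id=1 -> matches Tina
  - order 3 (Laptop): customer_id=1 -> matches Tina
  - order 4 (Phone): customer_id=3 -> matches Jack
  - order 5 (Lamp): customer_id=1 -> matches Tina
  - order 6 (Stapler): customer_id=1 -> matches Tina
  - order 7 (Printer): customer_id=1 -> matches Tina
  - order 8 (Monitor): customer_id=NULL, no match -> dropped
  - order 9 (Mouse): customer_id=1 -> matches Tina
So 1 of 9 rows is dropped.

SQL:
SELECT a.product, b.name AS customer
FROM orders a
INNER JOIN customers b ON a.customer_id = b.id

Result:
product  | customer
---------+---------
Notebook | Tina    
Charger  | Tina    
Laptop   | Tina    
Phone    | Jack    
Lamp     | Tina    
Stapler  | Tina    
Printer  | Tina    
Mouse    | Tina    


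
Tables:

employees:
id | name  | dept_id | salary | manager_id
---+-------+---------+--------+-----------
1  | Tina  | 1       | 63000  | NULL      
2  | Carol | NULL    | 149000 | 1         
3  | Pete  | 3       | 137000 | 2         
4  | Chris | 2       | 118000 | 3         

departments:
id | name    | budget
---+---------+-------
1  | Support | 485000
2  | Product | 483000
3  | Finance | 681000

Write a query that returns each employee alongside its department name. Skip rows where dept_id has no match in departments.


INNER JOIN keeps only employees rows whose dept_id matches an id in departments. Walk through each employee:
  - employee 1 (Tina): dept_id=1 -> matches Support
  - employee 2 (Carol): dept_id=NULL, no match -> dropped
  - employee 3 (Pete): dept_id=3 -> matches Finance
  - employee 4 (Chris): dept_id=2 -> matches Product
So 1 of 4 rows is dropped.

SQL:
SELECT a.name, b.name AS department
FROM employees a
INNER JOIN departments b ON a.dept_id = b.id

Result:
name  | department
------+-----------
Tina  | Support   
Pete  | Finance   
Chris | Product   


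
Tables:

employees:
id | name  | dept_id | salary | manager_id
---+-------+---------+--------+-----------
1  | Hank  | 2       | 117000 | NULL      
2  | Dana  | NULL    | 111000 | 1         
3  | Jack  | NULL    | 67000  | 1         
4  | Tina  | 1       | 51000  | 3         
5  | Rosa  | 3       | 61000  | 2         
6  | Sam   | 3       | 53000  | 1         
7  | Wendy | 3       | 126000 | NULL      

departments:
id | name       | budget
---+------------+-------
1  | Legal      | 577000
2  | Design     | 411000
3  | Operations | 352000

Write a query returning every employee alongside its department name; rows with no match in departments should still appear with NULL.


LEFT JOIN keeps every row from employees (the left table); where dept_id has no match in departments, the department columns become NULL. Walk through each employee:
  - employee 1 (Hank): dept_id=2 -> matches Design
  - employee 2 (Dana): dept_id=NULL, no match -> kept with NULL
  - employee 3 (Jack): dept_id=NULL, no match -> kept with NULL
  - employee 4 (Tina): dept_id=1 -> matches Legal
  - employee 5 (Rosa): dept_id=3 -> matches Operations
  - employee 6 (Sam): dept_id=3 -> matches Operations
  - employee 7 (Wendy): dept_id=3 -> matches Operations
All 7 rows appear; 2 have NULL department.

SQL:
SELECT a.name, b.name AS department
FROM employees a
LEFT JOIN departments b ON a.dept_id = b.id

Result:
name  | department
------+-----------
Hank  | Design    
Dana  | NULL      
Jack  | NULL      
Tina  | Legal     
Rosa  | Operations
Sam   | Operations
Wendy | Operations


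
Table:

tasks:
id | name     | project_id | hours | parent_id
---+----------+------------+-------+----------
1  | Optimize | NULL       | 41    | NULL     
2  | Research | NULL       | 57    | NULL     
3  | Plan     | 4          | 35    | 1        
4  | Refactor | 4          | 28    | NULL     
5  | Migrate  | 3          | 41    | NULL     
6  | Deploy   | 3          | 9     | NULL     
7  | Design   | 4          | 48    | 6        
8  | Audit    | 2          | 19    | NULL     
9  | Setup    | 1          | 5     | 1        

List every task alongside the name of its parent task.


This is a self-join: tasks is joined to a second copy of itself, matching each row's parent_id to another row's id. Use LEFT JOIN so rows with parent_id=NULL are kept.
  - task 1 (Optimize): parent_id=NULL -> NULL
  - task 2 (Research): parent_id=NULL -> NULL
  - task 3 (Plan): parent_id=1 -> Optimize
  - task 4 (Refactor): parent_id=NULL -> NULL
  - task 5 (Migrate): parent_id=NULL -> NULL
  - task 6 (Deploy): parent_id=NULL -> NULL
  - task 7 (Design): parent_id=6 -> Deploy
  - task 8 (Audit): parent_id=NULL -> NULL
  - task 9 (Setup): parent_id=1 -> Optimize

SQL:
SELECT a.name AS item, b.name AS parent
FROM tasks a
LEFT JOIN tasks b ON a.parent_id = b.id

Result:
item     | parent  
---------+---------
Optimize | NULL    
Research | NULL    
Plan     | Optimize
Refactor | NULL    
Migrate  | NULL    
Deploy   | NULL    
Design   | Deploy  
Audit    | NULL    
Setup    | Optimize


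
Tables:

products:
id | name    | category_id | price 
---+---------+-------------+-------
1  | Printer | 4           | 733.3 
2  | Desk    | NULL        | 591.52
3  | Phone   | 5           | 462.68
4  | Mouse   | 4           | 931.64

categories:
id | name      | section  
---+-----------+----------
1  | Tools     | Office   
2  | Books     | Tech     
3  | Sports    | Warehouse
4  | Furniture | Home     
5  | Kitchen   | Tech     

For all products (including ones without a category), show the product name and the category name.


LEFT JOIN keeps every row from products (the left table); where category_id has no match in categories, the category columns become NULL. Walk through each product:
  - product 1 (Printer): category_id=4 -> matches Furniture
  - product 2 (Desk): category_id=NULL, no match -> kept with NULL
  - product 3 (Phone): category_id=5 -> matches Kitchen
  - product 4 (Mouse): category_id=4 -> matches Furniture
All 4 rows appear; 1 has NULL category.

SQL:
SELECT a.name, b.name AS category
FROM products a
LEFT JOIN categories b ON a.category_id = b.id

Result:
name    | category 
--------+----------
Printer | Furniture
Desk    | NULL     
Phone   | Kitchen  
Mouse   | Furniture


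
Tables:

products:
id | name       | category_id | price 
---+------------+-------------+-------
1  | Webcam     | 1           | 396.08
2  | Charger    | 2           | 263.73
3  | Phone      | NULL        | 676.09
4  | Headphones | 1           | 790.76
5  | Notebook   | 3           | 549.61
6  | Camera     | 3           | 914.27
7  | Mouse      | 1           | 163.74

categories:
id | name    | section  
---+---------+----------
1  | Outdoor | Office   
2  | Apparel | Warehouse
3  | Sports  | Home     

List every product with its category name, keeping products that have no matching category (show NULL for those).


LEFT JOIN keeps every row from products (the left table); where category_id has no match in categories, the category columns become NULL. Walk through each product:
  - product 1 (Webcam): category_id=1 -> matches Outdoor
  - product 2 (Charger): category_id=2 -> matches Apparel
  - product 3 (Phone): category_id=NULL, no match -> kept with NULL
  - product 4 (Headphones): category_id=1 -> matches Outdoor
  - product 5 (Notebook): category_id=3 -> matches Sports
  - product 6 (Camera): category_id=3 -> matches Sports
  - product 7 (Mouse): category_id=1 -> matches Outdoor
All 7 rows appear; 1 has NULL category.

SQL:
SELECT a.name, b.name AS category
FROM products a
LEFT JOIN categories b ON a.category_id = b.id

Result:
name       | category
-----------+---------
Webcam     | Outdoor 
Charger    | Apparel 
Phone      | NULL    
Headphones | Outdoor 
Notebook   | Sports  
Camera     | Sports  
Mouse      | Outdoor 


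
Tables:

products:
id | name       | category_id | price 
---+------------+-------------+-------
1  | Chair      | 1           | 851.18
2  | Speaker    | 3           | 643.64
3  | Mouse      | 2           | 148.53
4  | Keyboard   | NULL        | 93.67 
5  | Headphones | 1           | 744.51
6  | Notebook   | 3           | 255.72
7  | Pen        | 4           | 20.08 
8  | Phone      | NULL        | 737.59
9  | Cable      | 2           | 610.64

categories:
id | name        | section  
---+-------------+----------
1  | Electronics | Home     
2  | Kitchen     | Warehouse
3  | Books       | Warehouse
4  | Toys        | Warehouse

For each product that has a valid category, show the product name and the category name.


INNER JOIN keeps only products rows whose category_id matches an id in categories. Walk through each product:
  - product 1 (Chair): category_id=1 -> matches Electronics
  - product 2 (Speaker): category_id=3 -> matches Books
  - product 3 (Mouse): category_id=2 -> matches Kitchen
  - product 4 (Keyboard): category_id=NULL, no match -> dropped
  - product 5 (Headphones): category_id=1 -> matches Electronics
  - product 6 (Notebook): category_id=3 -> matches Books
  - product 7 (Pen): category_id=4 -> matches Toys
  - product 8 (Phone): category_id=NULL, no match -> dropped
  - product 9 (Cable): category_id=2 -> matches Kitchen
So 2 of 9 rows are dropped.

SQL:
SELECT a.name, b.name AS category
FROM products a
INNER JOIN categories b ON a.category_id = b.id

Result:
name       | category   
-----------+------------
Chair      | Electronics
Speaker    | Books      
Mouse      | Kitchen    
Headphones | Electronics
Notebook   | Books      
Pen        | Toys       
Cable      | Kitchen    


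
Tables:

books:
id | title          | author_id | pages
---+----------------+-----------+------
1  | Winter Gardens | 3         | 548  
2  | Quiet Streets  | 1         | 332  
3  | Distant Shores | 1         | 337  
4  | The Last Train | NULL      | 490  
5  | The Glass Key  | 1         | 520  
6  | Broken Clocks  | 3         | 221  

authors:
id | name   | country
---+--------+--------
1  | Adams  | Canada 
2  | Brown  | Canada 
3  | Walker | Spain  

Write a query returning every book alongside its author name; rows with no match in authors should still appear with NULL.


LEFT JOIN keeps every row from books (the left table); where author_id has no match in authors, the author columns become NULL. Walk through each book:
  - book 1 (Winter Gardens): author_id=3 -> matches Walker
  - book 2 (Quiet Streets): author_id=1 -> matches Adams
  - book 3 (Distant Shores): author_id=1 -> matches Adams
  - book 4 (The Last Train): author_id=NULL, no match -> kept with NULL
  - book 5 (The Glass Key): author_id=1 -> matches Adams
  - book 6 (Broken Clocks): author_id=3 -> matches Walker
All 6 rows appear; 1 has NULL author.

SQL:
SELECT a.title, b.name AS author
FROM books a
LEFT JOIN authors b ON a.author_id = b.id

Result:
title          | author
---------------+-------
Winter Gardens | Walker
Quiet Streets  | Adams 
Distant Shores | Adams 
The Last Train | NULL  
The Glass Key  | Adams 
Broken Clocks  | Walker


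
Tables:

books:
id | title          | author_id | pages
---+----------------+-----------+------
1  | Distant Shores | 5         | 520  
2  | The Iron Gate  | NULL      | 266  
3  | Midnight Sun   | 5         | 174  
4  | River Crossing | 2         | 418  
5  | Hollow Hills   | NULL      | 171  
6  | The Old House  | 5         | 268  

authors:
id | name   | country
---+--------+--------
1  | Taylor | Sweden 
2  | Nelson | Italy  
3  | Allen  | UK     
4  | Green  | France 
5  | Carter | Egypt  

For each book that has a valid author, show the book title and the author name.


INNER JOIN keeps only books rows whose author_id matches an id in authors. Walk through each book:
  - book 1 (Distant Shores): author_id=5 -> matches Carter
  - book 2 (The Iron Gate): author_id=NULL, no match -> dropped
  - book 3 (Midnight Sun): author_id=5 -> matches Carter
  - book 4 (River Crossing): author_id=2 -> matches Nelson
  - book 5 (Hollow Hills): author_id=NULL, no match -> dropped
  - book 6 (The Old House): author_id=5 -> matches Carter
So 2 of 6 rows are dropped.

SQL:
SELECT a.title, b.name AS author
FROM books a
INNER JOIN authors b ON a.author_id = b.id

Result:
title          | author
---------------+-------
Distant Shores | Carter
Midnight Sun   | Carter
River Crossing | Nelson
The Old House  | Carter


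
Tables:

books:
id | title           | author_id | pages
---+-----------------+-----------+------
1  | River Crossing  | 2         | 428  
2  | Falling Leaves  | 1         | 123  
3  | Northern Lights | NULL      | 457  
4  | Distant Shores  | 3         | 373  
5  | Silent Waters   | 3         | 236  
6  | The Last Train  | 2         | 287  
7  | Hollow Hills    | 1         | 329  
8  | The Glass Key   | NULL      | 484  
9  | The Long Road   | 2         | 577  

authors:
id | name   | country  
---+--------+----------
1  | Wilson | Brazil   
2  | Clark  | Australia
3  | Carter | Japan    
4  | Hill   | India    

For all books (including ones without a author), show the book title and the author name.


LEFT JOIN keeps every row from books (the left table); where author_id has no match in authors, the author columns become NULL. Walk through each book:
  - book 1 (River Crossing): author_id=2 -> matches Clark
  - book 2 (Falling Leaves): author_id=1 -> matches Wilson
  - book 3 (Northern Lights): author_id=NULL, no match -> kept with NULL
  - book 4 (Distant Shores): author_id=3 -> matches Carter
  - book 5 (Silent Waters): author_id=3 -> matches Carter
  - book 6 (The Last Train): author_id=2 -> matches Clark
  - book 7 (Hollow Hills): author_id=1 -> matches Wilson
  - book 8 (The Glass Key): author_id=NULL, no match -> kept with NULL
  - book 9 (The Long Road): author_id=2 -> matches Clark
All 9 rows appear; 2 have NULL author.

SQL:
SELECT a.title, b.name AS author
FROM books a
LEFT JOIN authors b ON a.author_id = b.id

Result:
title           | author
----------------+-------
River Crossing  | Clark 
Falling Leaves  | Wilson
Northern Lights | NULL  
Distant Shores  | Carter
Silent Waters   | Carter
The Last Train  | Clark 
Hollow Hills    | Wilson
The Glass Key   | NULL  
The Long Road   | Clark 
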